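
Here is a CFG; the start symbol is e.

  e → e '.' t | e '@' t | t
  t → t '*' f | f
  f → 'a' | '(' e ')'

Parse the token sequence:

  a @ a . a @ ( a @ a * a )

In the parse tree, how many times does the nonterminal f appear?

7

[e [e [e [e [t [f a]]] @ [t [f a]]] . [t [f a]]] @ [t [f ( [e [e [t [f a]]] @ [t [t [f a]] * [f a]]] )]]]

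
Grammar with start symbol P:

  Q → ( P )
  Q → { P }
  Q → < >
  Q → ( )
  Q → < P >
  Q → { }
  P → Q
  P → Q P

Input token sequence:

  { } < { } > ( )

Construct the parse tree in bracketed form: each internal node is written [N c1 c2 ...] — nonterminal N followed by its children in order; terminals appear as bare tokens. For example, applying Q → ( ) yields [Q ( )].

[P [Q { }] [P [Q < [P [Q { }]] >] [P [Q ( )]]]]

P
Q P
{ } P
{ } Q P
{ } < P > P
{ } < Q > P
{ } < { } > P
{ } < { } > Q
{ } < { } > ( )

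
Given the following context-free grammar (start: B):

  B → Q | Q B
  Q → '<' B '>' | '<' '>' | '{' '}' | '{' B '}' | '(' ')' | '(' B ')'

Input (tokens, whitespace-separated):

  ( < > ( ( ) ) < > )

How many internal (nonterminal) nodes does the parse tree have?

10

[B [Q ( [B [Q < >] [B [Q ( [B [Q ( )]] )] [B [Q < >]]]] )]]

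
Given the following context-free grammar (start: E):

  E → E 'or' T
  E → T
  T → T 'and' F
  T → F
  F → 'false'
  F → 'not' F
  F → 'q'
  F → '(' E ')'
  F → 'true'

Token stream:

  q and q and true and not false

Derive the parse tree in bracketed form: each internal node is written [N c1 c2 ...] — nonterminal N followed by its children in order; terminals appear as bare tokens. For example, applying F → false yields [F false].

E
T
T and F
T and F and F
T and F and F and F
F and F and F and F
q and F and F and F
q and q and F and F
q and q and true and F
q and q and true and not F
q and q and true and not false

[E [T [T [T [T [F q]] and [F q]] and [F true]] and [F not [F false]]]]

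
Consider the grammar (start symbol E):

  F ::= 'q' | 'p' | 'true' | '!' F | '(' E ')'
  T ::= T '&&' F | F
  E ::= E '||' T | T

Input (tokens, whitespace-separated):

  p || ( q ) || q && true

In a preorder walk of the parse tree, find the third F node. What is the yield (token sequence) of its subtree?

q

[E [E [E [T [F p]]] || [T [F ( [E [T [F q]]] )]]] || [T [T [F q]] && [F true]]]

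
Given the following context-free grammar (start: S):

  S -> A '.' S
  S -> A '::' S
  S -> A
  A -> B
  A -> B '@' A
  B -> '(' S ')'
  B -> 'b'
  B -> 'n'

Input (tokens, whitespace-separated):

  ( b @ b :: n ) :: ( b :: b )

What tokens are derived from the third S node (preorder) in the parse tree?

[S [A [B ( [S [A [B b] @ [A [B b]]] :: [S [A [B n]]]] )]] :: [S [A [B ( [S [A [B b]] :: [S [A [B b]]]] )]]]]

n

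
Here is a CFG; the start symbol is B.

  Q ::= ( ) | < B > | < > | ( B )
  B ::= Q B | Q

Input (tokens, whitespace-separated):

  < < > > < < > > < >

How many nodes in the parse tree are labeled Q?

[B [Q < [B [Q < >]] >] [B [Q < [B [Q < >]] >] [B [Q < >]]]]

5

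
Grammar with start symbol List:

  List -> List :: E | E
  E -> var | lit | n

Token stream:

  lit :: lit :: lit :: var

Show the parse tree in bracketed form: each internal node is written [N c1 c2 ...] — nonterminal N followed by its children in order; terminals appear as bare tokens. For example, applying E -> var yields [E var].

List
List :: E
List :: E :: E
List :: E :: E :: E
E :: E :: E :: E
lit :: E :: E :: E
lit :: lit :: E :: E
lit :: lit :: lit :: E
lit :: lit :: lit :: var

[List [List [List [List [E lit]] :: [E lit]] :: [E lit]] :: [E var]]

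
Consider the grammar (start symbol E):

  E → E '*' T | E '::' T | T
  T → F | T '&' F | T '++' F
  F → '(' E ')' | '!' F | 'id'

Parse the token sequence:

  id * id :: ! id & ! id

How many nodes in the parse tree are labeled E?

3

[E [E [E [T [F id]]] * [T [F id]]] :: [T [T [F ! [F id]]] & [F ! [F id]]]]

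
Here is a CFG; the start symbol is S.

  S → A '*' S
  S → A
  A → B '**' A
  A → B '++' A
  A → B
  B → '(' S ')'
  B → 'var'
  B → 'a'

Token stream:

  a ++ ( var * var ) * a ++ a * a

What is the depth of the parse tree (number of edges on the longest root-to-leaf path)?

8

[S [A [B a] ++ [A [B ( [S [A [B var]] * [S [A [B var]]]] )]]] * [S [A [B a] ++ [A [B a]]] * [S [A [B a]]]]]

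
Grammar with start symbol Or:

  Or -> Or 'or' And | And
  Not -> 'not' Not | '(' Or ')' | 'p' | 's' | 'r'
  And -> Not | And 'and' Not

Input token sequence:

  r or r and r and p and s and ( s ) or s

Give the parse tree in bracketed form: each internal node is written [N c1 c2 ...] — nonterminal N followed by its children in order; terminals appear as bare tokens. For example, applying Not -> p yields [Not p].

Or
Or or And
Or or And or And
And or And or And
Not or And or And
r or And or And
r or And and Not or And
r or And and Not and Not or And
r or And and Not and Not and Not or And
r or And and Not and Not and Not and Not or And
r or Not and Not and Not and Not and Not or And
r or r and Not and Not and Not and Not or And
r or r and r and Not and Not and Not or And
r or r and r and p and Not and Not or And
r or r and r and p and s and Not or And
r or r and r and p and s and ( Or ) or And
r or r and r and p and s and ( And ) or And
r or r and r and p and s and ( Not ) or And
r or r and r and p and s and ( s ) or And
r or r and r and p and s and ( s ) or Not
r or r and r and p and s and ( s ) or s

[Or [Or [Or [And [Not r]]] or [And [And [And [And [And [Not r]] and [Not r]] and [Not p]] and [Not s]] and [Not ( [Or [And [Not s]]] )]]] or [And [Not s]]]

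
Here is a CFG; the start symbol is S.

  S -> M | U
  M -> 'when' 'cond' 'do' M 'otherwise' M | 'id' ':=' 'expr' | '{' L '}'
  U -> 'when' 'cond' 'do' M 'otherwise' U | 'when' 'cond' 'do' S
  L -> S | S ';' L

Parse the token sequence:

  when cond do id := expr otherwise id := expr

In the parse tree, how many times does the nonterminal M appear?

3

[S [M when cond do [M id := expr] otherwise [M id := expr]]]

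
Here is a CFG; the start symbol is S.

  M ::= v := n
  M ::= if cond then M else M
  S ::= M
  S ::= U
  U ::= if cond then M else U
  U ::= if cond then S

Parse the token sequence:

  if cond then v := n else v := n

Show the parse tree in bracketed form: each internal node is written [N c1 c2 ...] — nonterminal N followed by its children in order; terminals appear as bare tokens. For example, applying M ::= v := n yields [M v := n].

[S [M if cond then [M v := n] else [M v := n]]]

S
M
if cond then M else M
if cond then v := n else M
if cond then v := n else v := n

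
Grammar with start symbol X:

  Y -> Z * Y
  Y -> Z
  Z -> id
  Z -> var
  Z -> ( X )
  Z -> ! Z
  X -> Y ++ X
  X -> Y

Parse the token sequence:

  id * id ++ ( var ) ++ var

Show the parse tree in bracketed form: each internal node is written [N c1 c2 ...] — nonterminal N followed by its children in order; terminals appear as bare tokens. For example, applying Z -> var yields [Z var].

X
Y ++ X
Z * Y ++ X
id * Y ++ X
id * Z ++ X
id * id ++ X
id * id ++ Y ++ X
id * id ++ Z ++ X
id * id ++ ( X ) ++ X
id * id ++ ( Y ) ++ X
id * id ++ ( Z ) ++ X
id * id ++ ( var ) ++ X
id * id ++ ( var ) ++ Y
id * id ++ ( var ) ++ Z
id * id ++ ( var ) ++ var

[X [Y [Z id] * [Y [Z id]]] ++ [X [Y [Z ( [X [Y [Z var]]] )]] ++ [X [Y [Z var]]]]]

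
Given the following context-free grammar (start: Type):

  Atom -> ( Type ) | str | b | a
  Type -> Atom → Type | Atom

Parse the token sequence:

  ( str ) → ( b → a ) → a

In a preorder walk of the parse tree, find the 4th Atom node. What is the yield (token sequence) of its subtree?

[Type [Atom ( [Type [Atom str]] )] → [Type [Atom ( [Type [Atom b] → [Type [Atom a]]] )] → [Type [Atom a]]]]

b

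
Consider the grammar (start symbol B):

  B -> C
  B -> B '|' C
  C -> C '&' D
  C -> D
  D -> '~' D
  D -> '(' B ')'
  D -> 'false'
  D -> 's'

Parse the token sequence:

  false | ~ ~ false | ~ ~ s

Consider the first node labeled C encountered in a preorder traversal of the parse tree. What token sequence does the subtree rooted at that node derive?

[B [B [B [C [D false]]] | [C [D ~ [D ~ [D false]]]]] | [C [D ~ [D ~ [D s]]]]]

false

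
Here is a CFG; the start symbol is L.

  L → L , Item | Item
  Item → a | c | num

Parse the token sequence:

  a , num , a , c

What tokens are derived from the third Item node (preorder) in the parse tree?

a

[L [L [L [L [Item a]] , [Item num]] , [Item a]] , [Item c]]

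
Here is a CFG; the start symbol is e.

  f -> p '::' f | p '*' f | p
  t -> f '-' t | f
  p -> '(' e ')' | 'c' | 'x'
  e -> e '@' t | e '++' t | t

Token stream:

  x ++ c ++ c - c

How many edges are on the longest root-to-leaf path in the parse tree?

[e [e [e [t [f [p x]]]] ++ [t [f [p c]]]] ++ [t [f [p c]] - [t [f [p c]]]]]

6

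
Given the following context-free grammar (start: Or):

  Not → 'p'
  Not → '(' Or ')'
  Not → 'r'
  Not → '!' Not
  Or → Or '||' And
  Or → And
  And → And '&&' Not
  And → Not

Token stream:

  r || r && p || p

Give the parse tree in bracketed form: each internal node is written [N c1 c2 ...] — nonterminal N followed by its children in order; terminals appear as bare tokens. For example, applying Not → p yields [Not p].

[Or [Or [Or [And [Not r]]] || [And [And [Not r]] && [Not p]]] || [And [Not p]]]

Or
Or || And
Or || And || And
And || And || And
Not || And || And
r || And || And
r || And && Not || And
r || Not && Not || And
r || r && Not || And
r || r && p || And
r || r && p || Not
r || r && p || p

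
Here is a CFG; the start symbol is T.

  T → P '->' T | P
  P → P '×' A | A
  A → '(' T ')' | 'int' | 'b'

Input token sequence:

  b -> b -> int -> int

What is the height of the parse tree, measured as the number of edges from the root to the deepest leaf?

6

[T [P [A b]] -> [T [P [A b]] -> [T [P [A int]] -> [T [P [A int]]]]]]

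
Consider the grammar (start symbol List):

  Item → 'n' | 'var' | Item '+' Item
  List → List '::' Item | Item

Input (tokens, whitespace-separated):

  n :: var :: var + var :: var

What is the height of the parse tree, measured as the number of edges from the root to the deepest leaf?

5

[List [List [List [List [Item n]] :: [Item var]] :: [Item [Item var] + [Item var]]] :: [Item var]]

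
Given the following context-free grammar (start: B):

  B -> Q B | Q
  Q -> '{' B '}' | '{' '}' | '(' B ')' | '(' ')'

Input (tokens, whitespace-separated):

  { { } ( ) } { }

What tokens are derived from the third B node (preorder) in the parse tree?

( )

[B [Q { [B [Q { }] [B [Q ( )]]] }] [B [Q { }]]]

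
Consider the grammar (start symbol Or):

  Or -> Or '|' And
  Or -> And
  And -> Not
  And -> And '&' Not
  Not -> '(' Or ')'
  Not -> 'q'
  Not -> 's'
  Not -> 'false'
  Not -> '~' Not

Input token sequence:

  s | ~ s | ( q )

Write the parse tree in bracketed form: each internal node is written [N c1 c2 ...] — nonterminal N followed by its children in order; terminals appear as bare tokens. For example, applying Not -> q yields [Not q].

[Or [Or [Or [And [Not s]]] | [And [Not ~ [Not s]]]] | [And [Not ( [Or [And [Not q]]] )]]]

Or
Or | And
Or | And | And
And | And | And
Not | And | And
s | And | And
s | Not | And
s | ~ Not | And
s | ~ s | And
s | ~ s | Not
s | ~ s | ( Or )
s | ~ s | ( And )
s | ~ s | ( Not )
s | ~ s | ( q )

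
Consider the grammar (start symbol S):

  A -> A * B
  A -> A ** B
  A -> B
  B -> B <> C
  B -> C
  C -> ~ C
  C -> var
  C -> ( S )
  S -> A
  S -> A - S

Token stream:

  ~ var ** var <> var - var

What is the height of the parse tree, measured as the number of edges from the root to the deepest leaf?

[S [A [A [B [C ~ [C var]]]] ** [B [B [C var]] <> [C var]]] - [S [A [B [C var]]]]]

6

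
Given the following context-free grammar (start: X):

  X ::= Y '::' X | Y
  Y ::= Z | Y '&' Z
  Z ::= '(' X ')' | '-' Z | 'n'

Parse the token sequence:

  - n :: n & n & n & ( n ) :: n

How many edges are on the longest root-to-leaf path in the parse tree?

7

[X [Y [Z - [Z n]]] :: [X [Y [Y [Y [Y [Z n]] & [Z n]] & [Z n]] & [Z ( [X [Y [Z n]]] )]] :: [X [Y [Z n]]]]]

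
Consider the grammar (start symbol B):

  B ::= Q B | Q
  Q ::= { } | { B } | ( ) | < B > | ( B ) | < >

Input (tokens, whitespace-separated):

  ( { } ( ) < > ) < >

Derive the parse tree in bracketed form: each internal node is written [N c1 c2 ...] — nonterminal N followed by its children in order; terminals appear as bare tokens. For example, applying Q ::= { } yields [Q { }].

B
Q B
( B ) B
( Q B ) B
( { } B ) B
( { } Q B ) B
( { } ( ) B ) B
( { } ( ) Q ) B
( { } ( ) < > ) B
( { } ( ) < > ) Q
( { } ( ) < > ) < >

[B [Q ( [B [Q { }] [B [Q ( )] [B [Q < >]]]] )] [B [Q < >]]]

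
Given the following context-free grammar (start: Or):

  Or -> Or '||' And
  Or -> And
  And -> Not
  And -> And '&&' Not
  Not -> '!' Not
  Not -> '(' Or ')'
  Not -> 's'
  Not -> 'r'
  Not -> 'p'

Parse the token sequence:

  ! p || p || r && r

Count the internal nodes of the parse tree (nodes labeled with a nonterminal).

12

[Or [Or [Or [And [Not ! [Not p]]]] || [And [Not p]]] || [And [And [Not r]] && [Not r]]]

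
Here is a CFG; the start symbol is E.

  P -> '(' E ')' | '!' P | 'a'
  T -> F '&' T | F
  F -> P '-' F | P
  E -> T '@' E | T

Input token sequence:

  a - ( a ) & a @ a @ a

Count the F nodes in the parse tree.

[E [T [F [P a] - [F [P ( [E [T [F [P a]]]] )]]] & [T [F [P a]]]] @ [E [T [F [P a]]] @ [E [T [F [P a]]]]]]

6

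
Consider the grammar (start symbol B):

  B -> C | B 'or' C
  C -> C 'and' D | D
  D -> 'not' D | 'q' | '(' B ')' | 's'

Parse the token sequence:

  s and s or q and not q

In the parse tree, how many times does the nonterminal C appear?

4

[B [B [C [C [D s]] and [D s]]] or [C [C [D q]] and [D not [D q]]]]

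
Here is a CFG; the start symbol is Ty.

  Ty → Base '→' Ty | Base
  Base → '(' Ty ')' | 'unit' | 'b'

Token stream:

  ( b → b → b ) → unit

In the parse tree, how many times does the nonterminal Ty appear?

[Ty [Base ( [Ty [Base b] → [Ty [Base b] → [Ty [Base b]]]] )] → [Ty [Base unit]]]

5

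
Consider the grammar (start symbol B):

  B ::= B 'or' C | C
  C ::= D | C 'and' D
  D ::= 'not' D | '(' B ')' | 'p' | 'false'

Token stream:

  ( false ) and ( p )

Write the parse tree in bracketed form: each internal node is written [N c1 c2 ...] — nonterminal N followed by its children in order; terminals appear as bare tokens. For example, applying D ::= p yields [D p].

B
C
C and D
D and D
( B ) and D
( C ) and D
( D ) and D
( false ) and D
( false ) and ( B )
( false ) and ( C )
( false ) and ( D )
( false ) and ( p )

[B [C [C [D ( [B [C [D false]]] )]] and [D ( [B [C [D p]]] )]]]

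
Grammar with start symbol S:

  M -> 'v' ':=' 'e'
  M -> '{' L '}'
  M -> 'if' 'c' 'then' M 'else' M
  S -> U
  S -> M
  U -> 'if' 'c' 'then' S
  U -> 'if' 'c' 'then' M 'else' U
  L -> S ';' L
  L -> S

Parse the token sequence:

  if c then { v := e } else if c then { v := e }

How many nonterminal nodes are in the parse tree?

12

[S [U if c then [M { [L [S [M v := e]]] }] else [U if c then [S [M { [L [S [M v := e]]] }]]]]]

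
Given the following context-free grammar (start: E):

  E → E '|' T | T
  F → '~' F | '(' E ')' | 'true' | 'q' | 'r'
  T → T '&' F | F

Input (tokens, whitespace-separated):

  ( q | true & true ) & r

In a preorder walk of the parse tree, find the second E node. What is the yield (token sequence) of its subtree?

q | true & true

[E [T [T [F ( [E [E [T [F q]]] | [T [T [F true]] & [F true]]] )]] & [F r]]]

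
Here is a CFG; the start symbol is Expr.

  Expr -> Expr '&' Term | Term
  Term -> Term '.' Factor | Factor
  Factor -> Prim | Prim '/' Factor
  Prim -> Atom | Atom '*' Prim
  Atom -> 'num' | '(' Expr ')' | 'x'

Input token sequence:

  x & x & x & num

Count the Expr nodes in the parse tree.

[Expr [Expr [Expr [Expr [Term [Factor [Prim [Atom x]]]]] & [Term [Factor [Prim [Atom x]]]]] & [Term [Factor [Prim [Atom x]]]]] & [Term [Factor [Prim [Atom num]]]]]

4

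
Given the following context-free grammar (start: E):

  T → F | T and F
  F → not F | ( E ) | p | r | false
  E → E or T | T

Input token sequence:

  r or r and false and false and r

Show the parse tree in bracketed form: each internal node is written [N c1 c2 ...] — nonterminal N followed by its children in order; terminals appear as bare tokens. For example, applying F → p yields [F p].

E
E or T
T or T
F or T
r or T
r or T and F
r or T and F and F
r or T and F and F and F
r or F and F and F and F
r or r and F and F and F
r or r and false and F and F
r or r and false and false and F
r or r and false and false and r

[E [E [T [F r]]] or [T [T [T [T [F r]] and [F false]] and [F false]] and [F r]]]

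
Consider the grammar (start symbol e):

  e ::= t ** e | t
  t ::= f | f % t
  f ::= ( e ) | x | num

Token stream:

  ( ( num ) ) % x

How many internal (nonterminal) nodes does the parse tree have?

11

[e [t [f ( [e [t [f ( [e [t [f num]]] )]]] )] % [t [f x]]]]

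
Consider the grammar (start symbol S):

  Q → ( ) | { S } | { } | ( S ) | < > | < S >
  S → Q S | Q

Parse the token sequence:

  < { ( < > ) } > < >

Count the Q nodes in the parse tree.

[S [Q < [S [Q { [S [Q ( [S [Q < >]] )]] }]] >] [S [Q < >]]]

5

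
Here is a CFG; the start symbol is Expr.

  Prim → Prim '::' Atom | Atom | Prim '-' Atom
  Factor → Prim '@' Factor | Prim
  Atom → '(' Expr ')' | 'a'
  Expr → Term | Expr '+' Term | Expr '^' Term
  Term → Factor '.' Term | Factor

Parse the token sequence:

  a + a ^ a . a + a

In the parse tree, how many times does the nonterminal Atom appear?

5

[Expr [Expr [Expr [Expr [Term [Factor [Prim [Atom a]]]]] + [Term [Factor [Prim [Atom a]]]]] ^ [Term [Factor [Prim [Atom a]]] . [Term [Factor [Prim [Atom a]]]]]] + [Term [Factor [Prim [Atom a]]]]]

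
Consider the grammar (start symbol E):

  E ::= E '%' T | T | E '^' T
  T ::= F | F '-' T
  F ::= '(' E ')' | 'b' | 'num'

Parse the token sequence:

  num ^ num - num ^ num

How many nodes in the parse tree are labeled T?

[E [E [E [T [F num]]] ^ [T [F num] - [T [F num]]]] ^ [T [F num]]]

4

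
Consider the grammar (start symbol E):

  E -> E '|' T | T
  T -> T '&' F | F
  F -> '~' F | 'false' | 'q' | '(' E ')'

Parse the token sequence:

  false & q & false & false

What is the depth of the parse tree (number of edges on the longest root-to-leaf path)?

6

[E [T [T [T [T [F false]] & [F q]] & [F false]] & [F false]]]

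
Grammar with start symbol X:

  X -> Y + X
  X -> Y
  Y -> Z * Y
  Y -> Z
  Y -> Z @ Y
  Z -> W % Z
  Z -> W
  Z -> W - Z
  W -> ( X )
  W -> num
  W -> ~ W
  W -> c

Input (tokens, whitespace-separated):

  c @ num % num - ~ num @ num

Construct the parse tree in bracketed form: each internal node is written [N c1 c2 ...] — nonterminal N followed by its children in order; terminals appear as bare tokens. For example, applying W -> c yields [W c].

X
Y
Z @ Y
W @ Y
c @ Y
c @ Z @ Y
c @ W % Z @ Y
c @ num % Z @ Y
c @ num % W - Z @ Y
c @ num % num - Z @ Y
c @ num % num - W @ Y
c @ num % num - ~ W @ Y
c @ num % num - ~ num @ Y
c @ num % num - ~ num @ Z
c @ num % num - ~ num @ W
c @ num % num - ~ num @ num

[X [Y [Z [W c]] @ [Y [Z [W num] % [Z [W num] - [Z [W ~ [W num]]]]] @ [Y [Z [W num]]]]]]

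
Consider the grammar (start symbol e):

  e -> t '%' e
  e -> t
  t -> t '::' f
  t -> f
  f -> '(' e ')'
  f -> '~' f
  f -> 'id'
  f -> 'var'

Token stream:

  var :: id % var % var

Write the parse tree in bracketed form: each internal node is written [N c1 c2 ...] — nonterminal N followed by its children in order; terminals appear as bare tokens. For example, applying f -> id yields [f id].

[e [t [t [f var]] :: [f id]] % [e [t [f var]] % [e [t [f var]]]]]

e
t % e
t :: f % e
f :: f % e
var :: f % e
var :: id % e
var :: id % t % e
var :: id % f % e
var :: id % var % e
var :: id % var % t
var :: id % var % f
var :: id % var % var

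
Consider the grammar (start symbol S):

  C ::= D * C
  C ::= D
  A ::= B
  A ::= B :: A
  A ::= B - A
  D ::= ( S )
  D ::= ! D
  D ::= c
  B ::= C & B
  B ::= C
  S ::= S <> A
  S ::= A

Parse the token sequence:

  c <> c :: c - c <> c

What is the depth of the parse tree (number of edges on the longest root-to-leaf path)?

[S [S [S [A [B [C [D c]]]]] <> [A [B [C [D c]]] :: [A [B [C [D c]]] - [A [B [C [D c]]]]]]] <> [A [B [C [D c]]]]]

8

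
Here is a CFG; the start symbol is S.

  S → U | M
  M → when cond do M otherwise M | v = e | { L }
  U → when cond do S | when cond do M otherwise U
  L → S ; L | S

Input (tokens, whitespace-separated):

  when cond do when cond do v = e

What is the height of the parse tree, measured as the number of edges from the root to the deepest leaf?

[S [U when cond do [S [U when cond do [S [M v = e]]]]]]

6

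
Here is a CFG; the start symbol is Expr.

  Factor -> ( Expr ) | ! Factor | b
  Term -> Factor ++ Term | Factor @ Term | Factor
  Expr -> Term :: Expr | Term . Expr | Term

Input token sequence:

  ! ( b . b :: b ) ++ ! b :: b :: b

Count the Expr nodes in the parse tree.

6

[Expr [Term [Factor ! [Factor ( [Expr [Term [Factor b]] . [Expr [Term [Factor b]] :: [Expr [Term [Factor b]]]]] )]] ++ [Term [Factor ! [Factor b]]]] :: [Expr [Term [Factor b]] :: [Expr [Term [Factor b]]]]]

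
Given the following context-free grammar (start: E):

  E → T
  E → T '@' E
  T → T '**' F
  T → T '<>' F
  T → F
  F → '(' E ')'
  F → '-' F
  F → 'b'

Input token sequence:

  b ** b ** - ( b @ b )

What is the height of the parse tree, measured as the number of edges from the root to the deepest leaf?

[E [T [T [T [F b]] ** [F b]] ** [F - [F ( [E [T [F b]] @ [E [T [F b]]]] )]]]]

8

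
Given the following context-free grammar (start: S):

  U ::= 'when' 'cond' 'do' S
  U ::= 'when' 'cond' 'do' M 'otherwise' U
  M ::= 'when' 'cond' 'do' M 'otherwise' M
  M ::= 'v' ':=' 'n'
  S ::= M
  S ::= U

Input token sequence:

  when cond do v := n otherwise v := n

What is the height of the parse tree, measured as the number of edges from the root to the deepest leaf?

[S [M when cond do [M v := n] otherwise [M v := n]]]

3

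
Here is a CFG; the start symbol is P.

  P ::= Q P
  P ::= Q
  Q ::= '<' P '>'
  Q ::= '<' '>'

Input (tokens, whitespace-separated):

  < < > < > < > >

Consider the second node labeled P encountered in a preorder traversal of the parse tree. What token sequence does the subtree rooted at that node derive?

< > < > < >

[P [Q < [P [Q < >] [P [Q < >] [P [Q < >]]]] >]]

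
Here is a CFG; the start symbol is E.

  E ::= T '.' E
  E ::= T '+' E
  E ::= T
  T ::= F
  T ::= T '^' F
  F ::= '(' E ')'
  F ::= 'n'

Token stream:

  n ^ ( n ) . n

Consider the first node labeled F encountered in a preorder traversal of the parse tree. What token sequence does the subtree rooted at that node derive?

n

[E [T [T [F n]] ^ [F ( [E [T [F n]]] )]] . [E [T [F n]]]]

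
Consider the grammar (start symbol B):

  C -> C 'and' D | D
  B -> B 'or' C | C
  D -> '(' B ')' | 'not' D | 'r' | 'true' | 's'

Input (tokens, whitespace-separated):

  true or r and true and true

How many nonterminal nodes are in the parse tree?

10

[B [B [C [D true]]] or [C [C [C [D r]] and [D true]] and [D true]]]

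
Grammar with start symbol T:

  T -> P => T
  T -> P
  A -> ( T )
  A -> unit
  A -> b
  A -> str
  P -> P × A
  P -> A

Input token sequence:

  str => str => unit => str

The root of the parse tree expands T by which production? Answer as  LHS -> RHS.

[T [P [A str]] => [T [P [A str]] => [T [P [A unit]] => [T [P [A str]]]]]]

T -> P => T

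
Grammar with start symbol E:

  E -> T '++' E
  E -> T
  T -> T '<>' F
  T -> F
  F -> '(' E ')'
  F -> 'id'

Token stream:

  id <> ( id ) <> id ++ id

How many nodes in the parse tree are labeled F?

[E [T [T [T [F id]] <> [F ( [E [T [F id]]] )]] <> [F id]] ++ [E [T [F id]]]]

5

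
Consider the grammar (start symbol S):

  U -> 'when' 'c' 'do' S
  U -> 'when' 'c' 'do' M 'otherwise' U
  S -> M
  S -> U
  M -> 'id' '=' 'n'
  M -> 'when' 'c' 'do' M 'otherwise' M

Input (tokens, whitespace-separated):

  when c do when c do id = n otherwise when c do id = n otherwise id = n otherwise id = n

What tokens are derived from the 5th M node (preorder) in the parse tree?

id = n

[S [M when c do [M when c do [M id = n] otherwise [M when c do [M id = n] otherwise [M id = n]]] otherwise [M id = n]]]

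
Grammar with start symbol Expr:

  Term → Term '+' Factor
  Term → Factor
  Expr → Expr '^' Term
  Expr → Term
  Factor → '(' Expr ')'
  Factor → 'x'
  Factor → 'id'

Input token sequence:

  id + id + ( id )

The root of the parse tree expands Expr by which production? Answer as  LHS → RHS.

Expr → Term

[Expr [Term [Term [Term [Factor id]] + [Factor id]] + [Factor ( [Expr [Term [Factor id]]] )]]]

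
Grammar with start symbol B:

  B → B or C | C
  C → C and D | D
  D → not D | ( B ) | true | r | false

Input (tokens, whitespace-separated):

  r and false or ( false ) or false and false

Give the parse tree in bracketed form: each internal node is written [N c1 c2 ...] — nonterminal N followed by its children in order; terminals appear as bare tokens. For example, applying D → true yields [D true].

B
B or C
B or C or C
C or C or C
C and D or C or C
D and D or C or C
r and D or C or C
r and false or C or C
r and false or D or C
r and false or ( B ) or C
r and false or ( C ) or C
r and false or ( D ) or C
r and false or ( false ) or C
r and false or ( false ) or C and D
r and false or ( false ) or D and D
r and false or ( false ) or false and D
r and false or ( false ) or false and false

[B [B [B [C [C [D r]] and [D false]]] or [C [D ( [B [C [D false]]] )]]] or [C [C [D false]] and [D false]]]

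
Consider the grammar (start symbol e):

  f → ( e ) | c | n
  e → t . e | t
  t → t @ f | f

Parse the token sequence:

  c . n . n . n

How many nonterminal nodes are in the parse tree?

12

[e [t [f c]] . [e [t [f n]] . [e [t [f n]] . [e [t [f n]]]]]]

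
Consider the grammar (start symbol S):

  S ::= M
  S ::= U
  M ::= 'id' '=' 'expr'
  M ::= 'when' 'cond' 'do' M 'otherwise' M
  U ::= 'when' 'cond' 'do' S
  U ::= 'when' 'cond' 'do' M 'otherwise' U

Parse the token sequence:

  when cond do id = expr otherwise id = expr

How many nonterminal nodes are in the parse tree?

4

[S [M when cond do [M id = expr] otherwise [M id = expr]]]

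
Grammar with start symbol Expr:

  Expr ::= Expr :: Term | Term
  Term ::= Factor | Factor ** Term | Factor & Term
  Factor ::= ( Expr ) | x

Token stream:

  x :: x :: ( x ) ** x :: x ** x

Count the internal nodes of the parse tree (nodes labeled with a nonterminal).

19

[Expr [Expr [Expr [Expr [Term [Factor x]]] :: [Term [Factor x]]] :: [Term [Factor ( [Expr [Term [Factor x]]] )] ** [Term [Factor x]]]] :: [Term [Factor x] ** [Term [Factor x]]]]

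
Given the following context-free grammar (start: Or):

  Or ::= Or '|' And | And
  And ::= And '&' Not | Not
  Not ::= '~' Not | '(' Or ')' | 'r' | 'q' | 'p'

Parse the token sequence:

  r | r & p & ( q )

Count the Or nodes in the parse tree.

3

[Or [Or [And [Not r]]] | [And [And [And [Not r]] & [Not p]] & [Not ( [Or [And [Not q]]] )]]]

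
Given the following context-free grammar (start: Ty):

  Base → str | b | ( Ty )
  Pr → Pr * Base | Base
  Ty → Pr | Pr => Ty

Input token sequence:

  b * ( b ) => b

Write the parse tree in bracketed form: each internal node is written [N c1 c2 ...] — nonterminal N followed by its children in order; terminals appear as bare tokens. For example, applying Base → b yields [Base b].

[Ty [Pr [Pr [Base b]] * [Base ( [Ty [Pr [Base b]]] )]] => [Ty [Pr [Base b]]]]

Ty
Pr => Ty
Pr * Base => Ty
Base * Base => Ty
b * Base => Ty
b * ( Ty ) => Ty
b * ( Pr ) => Ty
b * ( Base ) => Ty
b * ( b ) => Ty
b * ( b ) => Pr
b * ( b ) => Base
b * ( b ) => b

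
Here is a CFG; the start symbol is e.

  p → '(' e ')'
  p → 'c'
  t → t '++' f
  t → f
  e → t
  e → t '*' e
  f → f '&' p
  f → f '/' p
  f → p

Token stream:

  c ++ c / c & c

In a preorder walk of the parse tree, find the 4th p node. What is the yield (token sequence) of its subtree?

[e [t [t [f [p c]]] ++ [f [f [f [p c]] / [p c]] & [p c]]]]

c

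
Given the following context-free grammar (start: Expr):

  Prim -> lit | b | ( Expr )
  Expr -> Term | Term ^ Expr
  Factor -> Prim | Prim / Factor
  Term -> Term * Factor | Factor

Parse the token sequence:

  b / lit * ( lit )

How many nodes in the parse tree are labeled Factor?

[Expr [Term [Term [Factor [Prim b] / [Factor [Prim lit]]]] * [Factor [Prim ( [Expr [Term [Factor [Prim lit]]]] )]]]]

4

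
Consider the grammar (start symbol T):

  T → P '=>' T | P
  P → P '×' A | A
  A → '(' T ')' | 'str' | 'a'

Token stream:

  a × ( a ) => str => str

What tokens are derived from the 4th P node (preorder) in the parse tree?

[T [P [P [A a]] × [A ( [T [P [A a]]] )]] => [T [P [A str]] => [T [P [A str]]]]]

str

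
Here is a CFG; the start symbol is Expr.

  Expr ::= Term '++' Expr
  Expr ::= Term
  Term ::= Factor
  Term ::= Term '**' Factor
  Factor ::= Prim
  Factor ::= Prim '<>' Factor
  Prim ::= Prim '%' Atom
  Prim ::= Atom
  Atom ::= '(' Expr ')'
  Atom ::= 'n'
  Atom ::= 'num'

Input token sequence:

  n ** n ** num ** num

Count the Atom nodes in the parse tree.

4

[Expr [Term [Term [Term [Term [Factor [Prim [Atom n]]]] ** [Factor [Prim [Atom n]]]] ** [Factor [Prim [Atom num]]]] ** [Factor [Prim [Atom num]]]]]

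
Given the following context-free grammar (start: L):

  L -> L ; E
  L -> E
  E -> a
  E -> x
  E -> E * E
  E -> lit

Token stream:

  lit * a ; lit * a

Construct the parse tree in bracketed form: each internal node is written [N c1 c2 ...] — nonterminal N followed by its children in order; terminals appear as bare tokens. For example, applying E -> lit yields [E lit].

[L [L [E [E lit] * [E a]]] ; [E [E lit] * [E a]]]

L
L ; E
E ; E
E * E ; E
lit * E ; E
lit * a ; E
lit * a ; E * E
lit * a ; lit * E
lit * a ; lit * a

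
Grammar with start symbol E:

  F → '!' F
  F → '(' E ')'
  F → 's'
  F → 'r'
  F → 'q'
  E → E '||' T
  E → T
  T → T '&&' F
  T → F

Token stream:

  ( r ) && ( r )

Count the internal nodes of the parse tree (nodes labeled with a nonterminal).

[E [T [T [F ( [E [T [F r]]] )]] && [F ( [E [T [F r]]] )]]]

11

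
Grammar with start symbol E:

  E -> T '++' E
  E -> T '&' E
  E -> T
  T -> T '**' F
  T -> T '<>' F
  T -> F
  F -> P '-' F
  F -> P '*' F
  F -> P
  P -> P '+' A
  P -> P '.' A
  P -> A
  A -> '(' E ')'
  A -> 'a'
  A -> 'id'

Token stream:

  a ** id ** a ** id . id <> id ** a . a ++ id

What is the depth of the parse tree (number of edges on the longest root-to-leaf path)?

[E [T [T [T [T [T [T [F [P [A a]]]] ** [F [P [A id]]]] ** [F [P [A a]]]] ** [F [P [P [A id]] . [A id]]]] <> [F [P [A id]]]] ** [F [P [P [A a]] . [A a]]]] ++ [E [T [F [P [A id]]]]]]

10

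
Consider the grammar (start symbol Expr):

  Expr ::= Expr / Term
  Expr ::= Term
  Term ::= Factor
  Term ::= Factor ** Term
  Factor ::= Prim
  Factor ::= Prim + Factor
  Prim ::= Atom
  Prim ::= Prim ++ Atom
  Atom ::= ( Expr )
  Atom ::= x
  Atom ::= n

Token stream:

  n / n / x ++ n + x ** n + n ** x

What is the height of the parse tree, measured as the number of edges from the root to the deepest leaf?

7

[Expr [Expr [Expr [Term [Factor [Prim [Atom n]]]]] / [Term [Factor [Prim [Atom n]]]]] / [Term [Factor [Prim [Prim [Atom x]] ++ [Atom n]] + [Factor [Prim [Atom x]]]] ** [Term [Factor [Prim [Atom n]] + [Factor [Prim [Atom n]]]] ** [Term [Factor [Prim [Atom x]]]]]]]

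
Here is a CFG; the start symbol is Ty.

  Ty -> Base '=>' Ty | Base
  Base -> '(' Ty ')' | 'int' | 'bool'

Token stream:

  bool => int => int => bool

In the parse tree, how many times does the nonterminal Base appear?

4

[Ty [Base bool] => [Ty [Base int] => [Ty [Base int] => [Ty [Base bool]]]]]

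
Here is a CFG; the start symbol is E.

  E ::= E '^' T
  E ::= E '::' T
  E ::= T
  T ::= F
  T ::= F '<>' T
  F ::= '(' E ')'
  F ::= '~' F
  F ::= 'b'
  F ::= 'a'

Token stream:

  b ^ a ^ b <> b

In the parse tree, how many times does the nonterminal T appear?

4

[E [E [E [T [F b]]] ^ [T [F a]]] ^ [T [F b] <> [T [F b]]]]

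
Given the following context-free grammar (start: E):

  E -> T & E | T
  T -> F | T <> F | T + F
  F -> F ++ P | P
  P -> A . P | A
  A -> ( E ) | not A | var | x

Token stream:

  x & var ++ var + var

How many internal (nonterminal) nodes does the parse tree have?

17

[E [T [F [P [A x]]]] & [E [T [T [F [F [P [A var]]] ++ [P [A var]]]] + [F [P [A var]]]]]]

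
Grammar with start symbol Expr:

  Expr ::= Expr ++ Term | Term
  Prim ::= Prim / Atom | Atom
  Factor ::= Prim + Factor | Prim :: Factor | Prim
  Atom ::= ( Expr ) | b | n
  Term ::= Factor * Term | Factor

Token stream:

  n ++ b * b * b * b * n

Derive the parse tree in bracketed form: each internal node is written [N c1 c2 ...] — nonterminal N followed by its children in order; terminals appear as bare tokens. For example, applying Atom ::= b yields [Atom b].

[Expr [Expr [Term [Factor [Prim [Atom n]]]]] ++ [Term [Factor [Prim [Atom b]]] * [Term [Factor [Prim [Atom b]]] * [Term [Factor [Prim [Atom b]]] * [Term [Factor [Prim [Atom b]]] * [Term [Factor [Prim [Atom n]]]]]]]]]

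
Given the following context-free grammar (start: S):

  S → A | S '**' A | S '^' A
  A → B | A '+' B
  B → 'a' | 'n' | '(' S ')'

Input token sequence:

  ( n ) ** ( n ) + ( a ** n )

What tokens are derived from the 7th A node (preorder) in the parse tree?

[S [S [A [B ( [S [A [B n]]] )]]] ** [A [A [B ( [S [A [B n]]] )]] + [B ( [S [S [A [B a]]] ** [A [B n]]] )]]]

n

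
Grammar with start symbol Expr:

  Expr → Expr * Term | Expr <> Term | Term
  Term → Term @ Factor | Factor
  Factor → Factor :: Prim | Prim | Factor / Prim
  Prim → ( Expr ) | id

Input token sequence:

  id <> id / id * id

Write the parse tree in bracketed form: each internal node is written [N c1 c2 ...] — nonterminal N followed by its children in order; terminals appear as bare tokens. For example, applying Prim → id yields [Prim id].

[Expr [Expr [Expr [Term [Factor [Prim id]]]] <> [Term [Factor [Factor [Prim id]] / [Prim id]]]] * [Term [Factor [Prim id]]]]

Expr
Expr * Term
Expr <> Term * Term
Term <> Term * Term
Factor <> Term * Term
Prim <> Term * Term
id <> Term * Term
id <> Factor * Term
id <> Factor / Prim * Term
id <> Prim / Prim * Term
id <> id / Prim * Term
id <> id / id * Term
id <> id / id * Factor
id <> id / id * Prim
id <> id / id * id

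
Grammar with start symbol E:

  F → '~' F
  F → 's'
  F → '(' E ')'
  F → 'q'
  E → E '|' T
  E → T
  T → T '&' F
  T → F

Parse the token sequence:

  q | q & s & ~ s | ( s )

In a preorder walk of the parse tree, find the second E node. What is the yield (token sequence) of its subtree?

q | q & s & ~ s

[E [E [E [T [F q]]] | [T [T [T [F q]] & [F s]] & [F ~ [F s]]]] | [T [F ( [E [T [F s]]] )]]]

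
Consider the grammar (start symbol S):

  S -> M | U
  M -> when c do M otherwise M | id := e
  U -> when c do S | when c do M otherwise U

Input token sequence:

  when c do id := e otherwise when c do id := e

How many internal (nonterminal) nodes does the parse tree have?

[S [U when c do [M id := e] otherwise [U when c do [S [M id := e]]]]]

6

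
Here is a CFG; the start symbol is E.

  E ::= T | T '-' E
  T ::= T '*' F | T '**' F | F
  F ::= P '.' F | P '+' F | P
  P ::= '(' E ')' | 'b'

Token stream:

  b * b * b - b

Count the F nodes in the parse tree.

4

[E [T [T [T [F [P b]]] * [F [P b]]] * [F [P b]]] - [E [T [F [P b]]]]]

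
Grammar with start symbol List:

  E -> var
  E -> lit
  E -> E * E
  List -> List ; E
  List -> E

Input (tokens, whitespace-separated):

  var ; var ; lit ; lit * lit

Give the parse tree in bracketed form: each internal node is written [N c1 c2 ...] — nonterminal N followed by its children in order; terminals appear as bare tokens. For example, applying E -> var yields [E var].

[List [List [List [List [E var]] ; [E var]] ; [E lit]] ; [E [E lit] * [E lit]]]

List
List ; E
List ; E ; E
List ; E ; E ; E
E ; E ; E ; E
var ; E ; E ; E
var ; var ; E ; E
var ; var ; lit ; E
var ; var ; lit ; E * E
var ; var ; lit ; lit * E
var ; var ; lit ; lit * lit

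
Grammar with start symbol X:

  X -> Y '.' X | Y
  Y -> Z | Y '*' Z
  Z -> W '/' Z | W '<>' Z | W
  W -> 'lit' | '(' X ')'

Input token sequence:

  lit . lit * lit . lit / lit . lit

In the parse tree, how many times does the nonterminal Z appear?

6

[X [Y [Z [W lit]]] . [X [Y [Y [Z [W lit]]] * [Z [W lit]]] . [X [Y [Z [W lit] / [Z [W lit]]]] . [X [Y [Z [W lit]]]]]]]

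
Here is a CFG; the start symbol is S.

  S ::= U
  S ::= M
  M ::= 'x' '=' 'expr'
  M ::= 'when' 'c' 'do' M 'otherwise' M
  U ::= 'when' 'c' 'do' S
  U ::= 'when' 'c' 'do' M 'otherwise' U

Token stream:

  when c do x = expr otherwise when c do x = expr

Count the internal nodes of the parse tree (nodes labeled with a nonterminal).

[S [U when c do [M x = expr] otherwise [U when c do [S [M x = expr]]]]]

6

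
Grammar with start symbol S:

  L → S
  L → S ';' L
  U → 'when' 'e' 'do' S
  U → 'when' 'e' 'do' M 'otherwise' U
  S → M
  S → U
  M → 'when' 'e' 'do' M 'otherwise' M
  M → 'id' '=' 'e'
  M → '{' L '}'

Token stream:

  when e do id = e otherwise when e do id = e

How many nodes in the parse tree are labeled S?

[S [U when e do [M id = e] otherwise [U when e do [S [M id = e]]]]]

2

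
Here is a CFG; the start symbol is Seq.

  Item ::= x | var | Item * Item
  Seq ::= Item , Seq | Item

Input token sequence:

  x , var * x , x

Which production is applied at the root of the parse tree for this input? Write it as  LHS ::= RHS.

[Seq [Item x] , [Seq [Item [Item var] * [Item x]] , [Seq [Item x]]]]

Seq ::= Item , Seq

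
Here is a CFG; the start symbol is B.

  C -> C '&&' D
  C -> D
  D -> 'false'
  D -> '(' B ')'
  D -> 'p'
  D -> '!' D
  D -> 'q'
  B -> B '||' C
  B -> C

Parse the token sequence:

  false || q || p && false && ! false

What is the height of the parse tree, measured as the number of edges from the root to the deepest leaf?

[B [B [B [C [D false]]] || [C [D q]]] || [C [C [C [D p]] && [D false]] && [D ! [D false]]]]

5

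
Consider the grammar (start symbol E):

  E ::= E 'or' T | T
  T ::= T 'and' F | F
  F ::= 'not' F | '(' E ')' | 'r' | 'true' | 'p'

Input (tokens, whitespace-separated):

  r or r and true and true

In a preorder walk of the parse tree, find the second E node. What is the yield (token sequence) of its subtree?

r

[E [E [T [F r]]] or [T [T [T [F r]] and [F true]] and [F true]]]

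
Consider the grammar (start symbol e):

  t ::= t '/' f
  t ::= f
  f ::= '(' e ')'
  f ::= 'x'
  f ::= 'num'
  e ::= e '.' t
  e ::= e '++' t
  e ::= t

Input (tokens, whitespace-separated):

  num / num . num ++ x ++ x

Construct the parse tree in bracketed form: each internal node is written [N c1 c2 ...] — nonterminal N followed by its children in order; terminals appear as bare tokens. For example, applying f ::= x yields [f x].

[e [e [e [e [t [t [f num]] / [f num]]] . [t [f num]]] ++ [t [f x]]] ++ [t [f x]]]

e
e ++ t
e ++ t ++ t
e . t ++ t ++ t
t . t ++ t ++ t
t / f . t ++ t ++ t
f / f . t ++ t ++ t
num / f . t ++ t ++ t
num / num . t ++ t ++ t
num / num . f ++ t ++ t
num / num . num ++ t ++ t
num / num . num ++ f ++ t
num / num . num ++ x ++ t
num / num . num ++ x ++ f
num / num . num ++ x ++ x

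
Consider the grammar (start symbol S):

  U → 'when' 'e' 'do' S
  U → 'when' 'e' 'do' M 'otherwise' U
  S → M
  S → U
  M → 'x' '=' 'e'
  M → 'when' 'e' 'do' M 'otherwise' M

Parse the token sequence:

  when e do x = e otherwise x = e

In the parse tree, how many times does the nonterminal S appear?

[S [M when e do [M x = e] otherwise [M x = e]]]

1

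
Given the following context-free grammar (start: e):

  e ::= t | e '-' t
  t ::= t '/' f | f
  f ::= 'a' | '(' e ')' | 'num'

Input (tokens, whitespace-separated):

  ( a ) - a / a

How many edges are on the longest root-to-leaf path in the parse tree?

[e [e [t [f ( [e [t [f a]]] )]]] - [t [t [f a]] / [f a]]]

7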